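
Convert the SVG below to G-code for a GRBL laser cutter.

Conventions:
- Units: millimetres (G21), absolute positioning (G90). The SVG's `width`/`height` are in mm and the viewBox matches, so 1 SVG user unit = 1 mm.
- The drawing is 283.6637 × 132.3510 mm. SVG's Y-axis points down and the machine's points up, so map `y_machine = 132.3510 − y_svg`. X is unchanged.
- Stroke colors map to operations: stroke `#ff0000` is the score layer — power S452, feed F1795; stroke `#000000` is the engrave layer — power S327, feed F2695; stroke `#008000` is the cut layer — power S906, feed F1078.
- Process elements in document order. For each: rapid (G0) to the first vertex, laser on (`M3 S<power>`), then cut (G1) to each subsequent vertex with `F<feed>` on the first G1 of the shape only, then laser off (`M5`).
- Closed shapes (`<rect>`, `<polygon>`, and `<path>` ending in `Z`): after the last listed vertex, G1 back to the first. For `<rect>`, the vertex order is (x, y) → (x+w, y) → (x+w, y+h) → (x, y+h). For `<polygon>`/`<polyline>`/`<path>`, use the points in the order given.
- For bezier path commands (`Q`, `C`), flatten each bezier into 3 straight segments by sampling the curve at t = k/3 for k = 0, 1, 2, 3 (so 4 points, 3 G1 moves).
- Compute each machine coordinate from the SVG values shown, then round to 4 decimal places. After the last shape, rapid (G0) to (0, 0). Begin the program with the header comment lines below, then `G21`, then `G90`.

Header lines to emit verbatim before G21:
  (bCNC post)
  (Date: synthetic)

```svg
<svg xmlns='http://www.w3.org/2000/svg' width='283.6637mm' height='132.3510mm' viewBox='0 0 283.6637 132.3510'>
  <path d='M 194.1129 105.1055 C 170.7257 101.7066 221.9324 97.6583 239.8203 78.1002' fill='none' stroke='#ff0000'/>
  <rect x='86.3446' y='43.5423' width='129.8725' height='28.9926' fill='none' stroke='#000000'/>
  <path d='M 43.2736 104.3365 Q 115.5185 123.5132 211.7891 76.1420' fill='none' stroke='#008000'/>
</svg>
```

(bCNC post)
(Date: synthetic)
G21
G90
G0 X194.1129 Y27.2455
M3 S452
G1 X191.5936 Y31.4113 F1795
G1 X214.8229 Y39.3122
G1 X239.8203 Y54.2508
M5
G0 X86.3446 Y88.8087
M3 S327
G1 X216.2171 Y88.8087 F2695
G1 X216.2171 Y59.8161
G1 X86.3446 Y59.8161
G1 X86.3446 Y88.8087
M5
G0 X43.2736 Y28.0145
M3 S906
G1 X94.1064 Y22.6242 F1078
G1 X150.2782 Y32.0224
G1 X211.7891 Y56.2090
M5
G0 X0.0000 Y0.0000

viewBox `0 0 283.6637 132.3510` with mm width/height → 1 unit = 1 mm. Flip: y_m = 132.3510 − y_svg.

**Shape 1** — `<path>` cubic bezier, stroke `#ff0000` → score (S452, F1795). Control points (SVG): P0=(194.1129,105.1055), P1=(170.7257,101.7066), P2=(221.9324,97.6583), P3=(239.8203,78.1002); sampled at t=k/3. Machine vertices: (194.1129,27.2455) → (191.5936,31.4113) → (214.8229,39.3122) → (239.8203,54.2508). Open path.

**Shape 2** — `<rect>` rectangle, stroke `#000000` → engrave (S327, F2695). Machine vertices: (86.3446,88.8087) → (216.2171,88.8087) → (216.2171,59.8161) → (86.3446,59.8161) → (86.3446,88.8087). Closed: final G1 returns to the first vertex.

**Shape 3** — `<path>` quadratic bezier, stroke `#008000` → cut (S906, F1078). Control points (SVG): P0=(43.2736,104.3365), P1=(115.5185,123.5132), P2=(211.7891,76.1420); sampled at t=k/3. Machine vertices: (43.2736,28.0145) → (94.1064,22.6242) → (150.2782,32.0224) → (211.7891,56.2090). Open path.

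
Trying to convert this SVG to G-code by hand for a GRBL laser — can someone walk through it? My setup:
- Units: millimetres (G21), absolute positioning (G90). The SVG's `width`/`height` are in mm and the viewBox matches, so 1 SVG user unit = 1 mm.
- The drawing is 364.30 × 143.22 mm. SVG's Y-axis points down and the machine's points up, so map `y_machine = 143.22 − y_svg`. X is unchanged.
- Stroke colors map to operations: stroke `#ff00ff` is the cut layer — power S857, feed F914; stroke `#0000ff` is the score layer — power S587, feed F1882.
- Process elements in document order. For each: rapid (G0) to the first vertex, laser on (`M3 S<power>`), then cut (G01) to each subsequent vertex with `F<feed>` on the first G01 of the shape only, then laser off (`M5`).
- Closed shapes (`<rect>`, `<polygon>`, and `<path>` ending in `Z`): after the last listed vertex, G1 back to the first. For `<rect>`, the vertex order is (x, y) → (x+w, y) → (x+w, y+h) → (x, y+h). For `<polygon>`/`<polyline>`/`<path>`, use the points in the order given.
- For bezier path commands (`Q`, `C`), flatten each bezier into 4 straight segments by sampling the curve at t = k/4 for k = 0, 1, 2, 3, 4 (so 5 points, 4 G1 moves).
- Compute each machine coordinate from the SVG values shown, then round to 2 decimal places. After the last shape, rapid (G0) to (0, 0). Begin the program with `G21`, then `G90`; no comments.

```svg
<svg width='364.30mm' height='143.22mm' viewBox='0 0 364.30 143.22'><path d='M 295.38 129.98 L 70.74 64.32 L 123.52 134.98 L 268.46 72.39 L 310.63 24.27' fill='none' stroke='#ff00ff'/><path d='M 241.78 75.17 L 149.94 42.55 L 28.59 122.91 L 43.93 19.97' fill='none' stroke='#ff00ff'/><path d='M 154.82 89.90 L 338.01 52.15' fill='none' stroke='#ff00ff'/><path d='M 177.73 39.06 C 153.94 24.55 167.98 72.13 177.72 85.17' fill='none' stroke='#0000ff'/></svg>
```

G21
G90
G0 X295.38 Y13.24
M3 S857
G01 X70.74 Y78.90 F914
G01 X123.52 Y8.24
G01 X268.46 Y70.83
G01 X310.63 Y118.95
M5
G0 X241.78 Y68.05
M3 S857
G01 X149.94 Y100.67 F914
G01 X28.59 Y20.31
G01 X43.93 Y123.25
M5
G0 X154.82 Y53.32
M3 S857
G01 X338.01 Y91.07 F914
M5
G0 X177.73 Y104.16
M3 S587
G01 X166.32 Y104.91 F1882
G01 X165.15 Y91.44
G01 X170.27 Y72.80
G01 X177.72 Y58.05
M5
G0 X0.00 Y0.00

1 u = 1 mm; y_m = 143.22 − y.

[1] `<path>` open polyline, #ff00ff→cut S857 F914: (295.38,13.24) → (70.74,78.90) → (123.52,8.24) → (268.46,70.83) → (310.63,118.95)

[2] `<path>` open polyline, #ff00ff→cut S857 F914: (241.78,68.05) → (149.94,100.67) → (28.59,20.31) → (43.93,123.25)

[3] `<path>` line segment, #ff00ff→cut S857 F914: (154.82,53.32) → (338.01,91.07)

[4] `<path>` cubic bezier, #0000ff→score S587 F1882: (177.73,104.16) → (166.32,104.91) → (165.15,91.44) → (170.27,72.80) → (177.72,58.05)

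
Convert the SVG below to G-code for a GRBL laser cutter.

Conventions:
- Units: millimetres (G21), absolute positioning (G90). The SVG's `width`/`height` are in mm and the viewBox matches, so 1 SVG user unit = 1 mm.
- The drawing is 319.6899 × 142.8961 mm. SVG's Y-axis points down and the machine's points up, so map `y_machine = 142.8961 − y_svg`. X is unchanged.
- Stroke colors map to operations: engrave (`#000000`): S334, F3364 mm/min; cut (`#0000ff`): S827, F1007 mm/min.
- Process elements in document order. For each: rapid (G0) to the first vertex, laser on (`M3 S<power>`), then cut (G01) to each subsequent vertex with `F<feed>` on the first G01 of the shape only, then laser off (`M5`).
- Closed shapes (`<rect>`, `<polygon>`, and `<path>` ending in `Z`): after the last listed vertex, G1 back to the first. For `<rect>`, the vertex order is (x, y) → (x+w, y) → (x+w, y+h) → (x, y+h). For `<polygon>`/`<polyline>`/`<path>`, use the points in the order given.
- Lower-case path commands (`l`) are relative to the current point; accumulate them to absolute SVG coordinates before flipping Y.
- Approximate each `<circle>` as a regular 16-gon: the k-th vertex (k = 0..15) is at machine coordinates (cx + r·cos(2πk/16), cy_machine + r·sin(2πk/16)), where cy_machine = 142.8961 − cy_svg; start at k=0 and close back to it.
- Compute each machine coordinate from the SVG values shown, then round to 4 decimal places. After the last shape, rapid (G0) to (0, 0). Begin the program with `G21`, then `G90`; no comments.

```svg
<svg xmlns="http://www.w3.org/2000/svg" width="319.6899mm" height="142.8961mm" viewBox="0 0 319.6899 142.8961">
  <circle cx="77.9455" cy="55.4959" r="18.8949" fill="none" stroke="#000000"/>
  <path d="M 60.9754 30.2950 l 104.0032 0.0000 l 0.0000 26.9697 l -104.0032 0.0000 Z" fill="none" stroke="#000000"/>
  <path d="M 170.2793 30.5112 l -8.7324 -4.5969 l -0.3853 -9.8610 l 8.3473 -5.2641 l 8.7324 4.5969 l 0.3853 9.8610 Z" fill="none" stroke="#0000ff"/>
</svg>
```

G21
G90
G0 X96.8404 Y87.4002
M3 S334
G01 X95.4021 Y94.6310 F3364
G01 X91.3062 Y100.7609
G01 X85.1763 Y104.8568
G01 X77.9455 Y106.2951
G01 X70.7147 Y104.8568
G01 X64.5848 Y100.7609
G01 X60.4889 Y94.6310
G01 X59.0506 Y87.4002
G01 X60.4889 Y80.1694
G01 X64.5848 Y74.0395
G01 X70.7147 Y69.9436
G01 X77.9455 Y68.5053
G01 X85.1763 Y69.9436
G01 X91.3062 Y74.0395
G01 X95.4021 Y80.1694
G01 X96.8404 Y87.4002
M5
G0 X60.9754 Y112.6011
M3 S334
G01 X164.9786 Y112.6011 F3364
G01 X164.9786 Y85.6314
G01 X60.9754 Y85.6314
G01 X60.9754 Y112.6011
M5
G0 X170.2793 Y112.3849
M3 S827
G01 X161.5469 Y116.9818 F1007
G01 X161.1616 Y126.8428
G01 X169.5089 Y132.1069
G01 X178.2413 Y127.5100
G01 X178.6266 Y117.6490
G01 X170.2793 Y112.3849
M5
G0 X0.0000 Y0.0000

viewBox `0 0 319.6899 142.8961` with mm width/height → 1 unit = 1 mm. Flip: y_m = 142.8961 − y_svg.

**Shape 1** — `<circle>` circle, stroke `#000000` → engrave (S334, F3364). Machine vertices: (96.8404,87.4002) → (95.4021,94.6310) → (91.3062,100.7609) → (85.1763,104.8568) → (77.9455,106.2951) → (70.7147,104.8568) → (64.5848,100.7609) → (60.4889,94.6310) → (59.0506,87.4002) → (60.4889,80.1694) → (64.5848,74.0395) → (70.7147,69.9436) → (77.9455,68.5053) → (85.1763,69.9436) → (91.3062,74.0395) → (95.4021,80.1694) → (96.8404,87.4002). Closed: final G1 returns to the first vertex.

**Shape 2** — `<path>` rectangle, stroke `#000000` → engrave (S334, F3364). Machine vertices: (60.9754,112.6011) → (164.9786,112.6011) → (164.9786,85.6314) → (60.9754,85.6314) → (60.9754,112.6011). Closed: final G1 returns to the first vertex.

**Shape 3** — `<path>` regular polygon, stroke `#0000ff` → cut (S827, F1007). Machine vertices: (170.2793,112.3849) → (161.5469,116.9818) → (161.1616,126.8428) → (169.5089,132.1069) → (178.2413,127.5100) → (178.6266,117.6490) → (170.2793,112.3849). Closed: final G1 returns to the first vertex.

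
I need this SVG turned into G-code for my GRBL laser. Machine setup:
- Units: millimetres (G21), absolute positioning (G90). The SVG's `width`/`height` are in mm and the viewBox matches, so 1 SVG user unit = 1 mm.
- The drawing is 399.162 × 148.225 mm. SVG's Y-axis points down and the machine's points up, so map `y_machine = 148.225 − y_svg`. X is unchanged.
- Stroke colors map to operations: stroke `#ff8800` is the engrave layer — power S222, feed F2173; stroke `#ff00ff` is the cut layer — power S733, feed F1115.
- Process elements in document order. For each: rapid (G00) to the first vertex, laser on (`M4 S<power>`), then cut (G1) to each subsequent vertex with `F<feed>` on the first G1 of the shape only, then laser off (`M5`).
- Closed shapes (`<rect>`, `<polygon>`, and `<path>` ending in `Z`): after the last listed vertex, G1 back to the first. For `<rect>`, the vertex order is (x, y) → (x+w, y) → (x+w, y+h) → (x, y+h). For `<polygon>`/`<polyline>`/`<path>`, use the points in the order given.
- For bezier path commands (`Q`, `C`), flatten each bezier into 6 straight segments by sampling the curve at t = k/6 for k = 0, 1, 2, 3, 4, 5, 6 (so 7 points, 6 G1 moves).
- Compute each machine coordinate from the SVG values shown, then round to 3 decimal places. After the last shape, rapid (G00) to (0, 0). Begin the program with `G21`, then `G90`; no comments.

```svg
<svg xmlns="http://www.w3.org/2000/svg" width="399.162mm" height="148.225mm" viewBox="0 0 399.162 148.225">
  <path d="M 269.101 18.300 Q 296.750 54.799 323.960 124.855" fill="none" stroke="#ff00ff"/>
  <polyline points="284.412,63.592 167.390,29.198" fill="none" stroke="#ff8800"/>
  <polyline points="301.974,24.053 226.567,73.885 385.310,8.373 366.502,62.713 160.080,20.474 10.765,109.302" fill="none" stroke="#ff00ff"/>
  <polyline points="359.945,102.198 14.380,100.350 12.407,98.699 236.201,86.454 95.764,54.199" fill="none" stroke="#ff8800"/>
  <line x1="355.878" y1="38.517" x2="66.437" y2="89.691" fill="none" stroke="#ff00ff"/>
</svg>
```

Since the viewBox matches the mm dimensions, user units are millimetres directly. The only transform is the Y-flip y_m = 148.225 − y_svg.

Shape 1 is a quadratic bezier drawn with `<path>`. Its stroke #ff00ff means cut at S733, F1115. After flipping Y the toolpath is (269.101,129.925) → (278.305,116.827) → (287.485,101.864) → (296.640,85.037) → (305.771,66.345) → (314.878,45.790) → (323.960,23.370).

Shape 2 is a line segment drawn with `<polyline>`. Its stroke #ff8800 means engrave at S222, F2173. After flipping Y the toolpath is (284.412,84.633) → (167.390,119.027).

Shape 3 is a open polyline drawn with `<polyline>`. Its stroke #ff00ff means cut at S733, F1115. After flipping Y the toolpath is (301.974,124.172) → (226.567,74.340) → (385.310,139.852) → (366.502,85.512) → (160.080,127.751) → (10.765,38.923).

Shape 4 is a open polyline drawn with `<polyline>`. Its stroke #ff8800 means engrave at S222, F2173. After flipping Y the toolpath is (359.945,46.027) → (14.380,47.875) → (12.407,49.526) → (236.201,61.771) → (95.764,94.026).

Shape 5 is a line segment drawn with `<line>`. Its stroke #ff00ff means cut at S733, F1115. After flipping Y the toolpath is (355.878,109.708) → (66.437,58.534).

G21
G90
G00 X269.101 Y129.925
M4 S733
G1 X278.305 Y116.827 F1115
G1 X287.485 Y101.864
G1 X296.640 Y85.037
G1 X305.771 Y66.345
G1 X314.878 Y45.790
G1 X323.960 Y23.370
M5
G00 X284.412 Y84.633
M4 S222
G1 X167.390 Y119.027 F2173
M5
G00 X301.974 Y124.172
M4 S733
G1 X226.567 Y74.340 F1115
G1 X385.310 Y139.852
G1 X366.502 Y85.512
G1 X160.080 Y127.751
G1 X10.765 Y38.923
M5
G00 X359.945 Y46.027
M4 S222
G1 X14.380 Y47.875 F2173
G1 X12.407 Y49.526
G1 X236.201 Y61.771
G1 X95.764 Y94.026
M5
G00 X355.878 Y109.708
M4 S733
G1 X66.437 Y58.534 F1115
M5
G00 X0.000 Y0.000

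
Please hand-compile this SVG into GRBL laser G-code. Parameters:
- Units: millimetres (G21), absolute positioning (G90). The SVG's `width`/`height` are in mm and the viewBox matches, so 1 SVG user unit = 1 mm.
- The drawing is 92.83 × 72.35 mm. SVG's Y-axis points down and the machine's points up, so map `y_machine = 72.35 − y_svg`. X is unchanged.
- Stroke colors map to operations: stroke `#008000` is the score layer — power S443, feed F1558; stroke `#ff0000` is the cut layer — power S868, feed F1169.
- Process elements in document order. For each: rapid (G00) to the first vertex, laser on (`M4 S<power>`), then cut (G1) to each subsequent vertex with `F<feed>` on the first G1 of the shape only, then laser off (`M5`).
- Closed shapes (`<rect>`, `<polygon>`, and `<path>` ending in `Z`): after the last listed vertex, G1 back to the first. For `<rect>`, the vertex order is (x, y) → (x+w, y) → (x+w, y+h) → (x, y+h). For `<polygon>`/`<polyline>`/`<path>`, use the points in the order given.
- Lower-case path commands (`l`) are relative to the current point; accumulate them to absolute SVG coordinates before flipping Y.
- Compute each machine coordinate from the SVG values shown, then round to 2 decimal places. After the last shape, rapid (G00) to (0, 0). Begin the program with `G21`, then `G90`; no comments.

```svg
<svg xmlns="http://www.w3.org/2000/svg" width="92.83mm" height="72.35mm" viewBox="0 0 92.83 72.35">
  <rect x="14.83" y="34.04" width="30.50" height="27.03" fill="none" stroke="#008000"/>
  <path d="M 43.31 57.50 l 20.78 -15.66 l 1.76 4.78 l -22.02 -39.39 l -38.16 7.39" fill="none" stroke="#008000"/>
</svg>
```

Since the viewBox matches the mm dimensions, user units are millimetres directly. The only transform is the Y-flip y_m = 72.35 − y_svg.

Shape 1 is a rectangle drawn with `<rect>`. Its stroke #008000 means score at S443, F1558. After flipping Y the toolpath is (14.83,38.31) → (45.33,38.31) → (45.33,11.28) → (14.83,11.28) → (14.83,38.31), returning to the start.

Shape 2 is a open polyline drawn with `<path>`. Its stroke #008000 means score at S443, F1558. After flipping Y the toolpath is (43.31,14.85) → (64.09,30.51) → (65.85,25.73) → (43.83,65.12) → (5.67,57.73).

G21
G90
G00 X14.83 Y38.31
M4 S443
G1 X45.33 Y38.31 F1558
G1 X45.33 Y11.28
G1 X14.83 Y11.28
G1 X14.83 Y38.31
M5
G00 X43.31 Y14.85
M4 S443
G1 X64.09 Y30.51 F1558
G1 X65.85 Y25.73
G1 X43.83 Y65.12
G1 X5.67 Y57.73
M5
G00 X0.00 Y0.00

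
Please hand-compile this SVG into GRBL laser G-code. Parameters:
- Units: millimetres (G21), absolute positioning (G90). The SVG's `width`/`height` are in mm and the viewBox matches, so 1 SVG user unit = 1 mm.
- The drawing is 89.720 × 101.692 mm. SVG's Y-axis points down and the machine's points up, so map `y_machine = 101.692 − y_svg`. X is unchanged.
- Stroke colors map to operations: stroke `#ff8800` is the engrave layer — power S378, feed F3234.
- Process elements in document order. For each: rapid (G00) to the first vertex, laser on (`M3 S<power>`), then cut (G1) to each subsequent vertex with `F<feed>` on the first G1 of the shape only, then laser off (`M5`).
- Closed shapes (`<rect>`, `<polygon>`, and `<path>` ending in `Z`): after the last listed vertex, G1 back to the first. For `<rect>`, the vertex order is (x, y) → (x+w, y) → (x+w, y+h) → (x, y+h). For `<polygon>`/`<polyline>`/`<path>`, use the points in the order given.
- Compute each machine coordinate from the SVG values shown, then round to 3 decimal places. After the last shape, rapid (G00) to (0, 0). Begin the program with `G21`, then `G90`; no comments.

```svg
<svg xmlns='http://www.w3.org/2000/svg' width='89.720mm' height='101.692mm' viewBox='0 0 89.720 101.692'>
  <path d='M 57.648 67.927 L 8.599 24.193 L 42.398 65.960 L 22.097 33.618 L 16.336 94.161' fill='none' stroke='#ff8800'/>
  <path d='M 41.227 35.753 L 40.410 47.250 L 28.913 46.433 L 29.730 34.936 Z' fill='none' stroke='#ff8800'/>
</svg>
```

Since the viewBox matches the mm dimensions, user units are millimetres directly. The only transform is the Y-flip y_m = 101.692 − y_svg.

Shape 1 is a open polyline drawn with `<path>`. Its stroke #ff8800 means engrave at S378, F3234. After flipping Y the toolpath is (57.648,33.765) → (8.599,77.499) → (42.398,35.732) → (22.097,68.074) → (16.336,7.531).

Shape 2 is a regular polygon drawn with `<path>`. Its stroke #ff8800 means engrave at S378, F3234. After flipping Y the toolpath is (41.227,65.939) → (40.410,54.442) → (28.913,55.259) → (29.730,66.756) → (41.227,65.939), returning to the start.

G21
G90
G00 X57.648 Y33.765
M3 S378
G1 X8.599 Y77.499 F3234
G1 X42.398 Y35.732
G1 X22.097 Y68.074
G1 X16.336 Y7.531
M5
G00 X41.227 Y65.939
M3 S378
G1 X40.410 Y54.442 F3234
G1 X28.913 Y55.259
G1 X29.730 Y66.756
G1 X41.227 Y65.939
M5
G00 X0.000 Y0.000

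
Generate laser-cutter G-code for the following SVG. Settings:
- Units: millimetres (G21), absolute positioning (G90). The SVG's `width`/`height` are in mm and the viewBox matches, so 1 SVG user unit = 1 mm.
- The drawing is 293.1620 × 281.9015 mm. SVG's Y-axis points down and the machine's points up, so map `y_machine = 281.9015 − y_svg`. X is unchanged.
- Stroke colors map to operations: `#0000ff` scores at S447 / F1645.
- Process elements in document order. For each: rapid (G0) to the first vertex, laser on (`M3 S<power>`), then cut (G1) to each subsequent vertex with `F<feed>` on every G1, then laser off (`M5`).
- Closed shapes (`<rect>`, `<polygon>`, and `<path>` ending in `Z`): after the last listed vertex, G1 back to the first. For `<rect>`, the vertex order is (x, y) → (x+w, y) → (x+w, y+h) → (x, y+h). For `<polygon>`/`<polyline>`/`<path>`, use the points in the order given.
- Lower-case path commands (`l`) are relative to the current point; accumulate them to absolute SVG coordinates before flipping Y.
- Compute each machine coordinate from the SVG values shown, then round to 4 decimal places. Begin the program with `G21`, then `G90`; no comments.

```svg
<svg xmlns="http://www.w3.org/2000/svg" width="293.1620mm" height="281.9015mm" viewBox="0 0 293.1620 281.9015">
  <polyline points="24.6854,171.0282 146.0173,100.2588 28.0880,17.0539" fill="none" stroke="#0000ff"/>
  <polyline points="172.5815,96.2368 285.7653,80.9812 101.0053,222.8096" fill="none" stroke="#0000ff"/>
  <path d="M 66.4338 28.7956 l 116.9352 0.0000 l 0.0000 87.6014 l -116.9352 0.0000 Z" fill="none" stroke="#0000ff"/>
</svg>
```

1 u = 1 mm; y_m = 281.9015 − y.

[1] `<polyline>` open polyline, #0000ff→score S447 F1645: (24.6854,110.8733) → (146.0173,181.6427) → (28.0880,264.8476)

[2] `<polyline>` open polyline, #0000ff→score S447 F1645: (172.5815,185.6647) → (285.7653,200.9203) → (101.0053,59.0919)

[3] `<path>` rectangle, #0000ff→score S447 F1645: (66.4338,253.1059) → (183.3690,253.1059) → (183.3690,165.5045) → (66.4338,165.5045) → (66.4338,253.1059) (closed)

G21
G90
G0 X24.6854 Y110.8733
M3 S447
G1 X146.0173 Y181.6427 F1645
G1 X28.0880 Y264.8476 F1645
M5
G0 X172.5815 Y185.6647
M3 S447
G1 X285.7653 Y200.9203 F1645
G1 X101.0053 Y59.0919 F1645
M5
G0 X66.4338 Y253.1059
M3 S447
G1 X183.3690 Y253.1059 F1645
G1 X183.3690 Y165.5045 F1645
G1 X66.4338 Y165.5045 F1645
G1 X66.4338 Y253.1059 F1645
M5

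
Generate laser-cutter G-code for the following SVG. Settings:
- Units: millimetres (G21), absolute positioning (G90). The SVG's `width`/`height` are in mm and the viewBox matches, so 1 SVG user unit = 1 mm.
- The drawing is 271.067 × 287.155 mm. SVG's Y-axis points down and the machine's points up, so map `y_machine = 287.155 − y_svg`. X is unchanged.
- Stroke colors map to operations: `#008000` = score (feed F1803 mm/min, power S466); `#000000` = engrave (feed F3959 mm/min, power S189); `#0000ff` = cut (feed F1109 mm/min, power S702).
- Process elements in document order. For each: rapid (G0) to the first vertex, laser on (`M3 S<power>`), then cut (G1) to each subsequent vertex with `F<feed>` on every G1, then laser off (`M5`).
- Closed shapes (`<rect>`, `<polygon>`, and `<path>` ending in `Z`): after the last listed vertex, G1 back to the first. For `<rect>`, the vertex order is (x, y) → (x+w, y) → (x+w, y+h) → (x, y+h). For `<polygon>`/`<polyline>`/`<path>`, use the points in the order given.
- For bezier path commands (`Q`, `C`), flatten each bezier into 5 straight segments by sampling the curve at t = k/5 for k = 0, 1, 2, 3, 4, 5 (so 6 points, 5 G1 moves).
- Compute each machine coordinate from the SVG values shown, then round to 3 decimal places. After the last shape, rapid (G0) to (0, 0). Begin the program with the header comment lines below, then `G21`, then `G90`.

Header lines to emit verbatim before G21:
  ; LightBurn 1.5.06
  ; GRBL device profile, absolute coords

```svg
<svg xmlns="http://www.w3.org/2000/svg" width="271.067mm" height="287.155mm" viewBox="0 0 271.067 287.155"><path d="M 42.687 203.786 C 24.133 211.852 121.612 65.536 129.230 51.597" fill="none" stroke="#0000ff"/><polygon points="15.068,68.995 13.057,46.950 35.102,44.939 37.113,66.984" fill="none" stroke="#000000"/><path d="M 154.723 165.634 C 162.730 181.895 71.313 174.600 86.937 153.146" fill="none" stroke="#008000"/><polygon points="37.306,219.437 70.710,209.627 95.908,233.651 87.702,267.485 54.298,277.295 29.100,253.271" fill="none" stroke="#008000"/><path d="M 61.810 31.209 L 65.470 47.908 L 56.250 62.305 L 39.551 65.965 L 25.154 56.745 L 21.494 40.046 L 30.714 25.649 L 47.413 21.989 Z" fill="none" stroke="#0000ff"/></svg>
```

Since the viewBox matches the mm dimensions, user units are millimetres directly. The only transform is the Y-flip y_m = 287.155 − y_svg.

Shape 1 is a cubic bezier drawn with `<path>`. Its stroke #0000ff means cut at S702, F1109. After flipping Y the toolpath is (42.687,83.369) → (43.831,94.761) → (62.941,129.441) → (90.132,173.643) → (115.523,213.603) → (129.230,235.558).

Shape 2 is a regular polygon drawn with `<polygon>`. Its stroke #000000 means engrave at S189, F3959. After flipping Y the toolpath is (15.068,218.160) → (13.057,240.205) → (35.102,242.216) → (37.113,220.171) → (15.068,218.160), returning to the start.

Shape 3 is a cubic bezier drawn with `<path>`. Its stroke #008000 means score at S466, F1803. After flipping Y the toolpath is (154.723,121.521) → (149.248,114.516) → (129.822,112.713) → (106.354,115.662) → (88.756,122.911) → (86.937,134.009).

Shape 4 is a regular polygon drawn with `<polygon>`. Its stroke #008000 means score at S466, F1803. After flipping Y the toolpath is (37.306,67.718) → (70.710,77.528) → (95.908,53.504) → (87.702,19.670) → (54.298,9.860) → (29.100,33.884) → (37.306,67.718), returning to the start.

Shape 5 is a regular polygon drawn with `<path>`. Its stroke #0000ff means cut at S702, F1109. After flipping Y the toolpath is (61.810,255.946) → (65.470,239.247) → (56.250,224.850) → (39.551,221.190) → (25.154,230.410) → (21.494,247.109) → (30.714,261.506) → (47.413,265.166) → (61.810,255.946), returning to the start.

; LightBurn 1.5.06
; GRBL device profile, absolute coords
G21
G90
G0 X42.687 Y83.369
M3 S702
G1 X43.831 Y94.761 F1109
G1 X62.941 Y129.441 F1109
G1 X90.132 Y173.643 F1109
G1 X115.523 Y213.603 F1109
G1 X129.230 Y235.558 F1109
M5
G0 X15.068 Y218.160
M3 S189
G1 X13.057 Y240.205 F3959
G1 X35.102 Y242.216 F3959
G1 X37.113 Y220.171 F3959
G1 X15.068 Y218.160 F3959
M5
G0 X154.723 Y121.521
M3 S466
G1 X149.248 Y114.516 F1803
G1 X129.822 Y112.713 F1803
G1 X106.354 Y115.662 F1803
G1 X88.756 Y122.911 F1803
G1 X86.937 Y134.009 F1803
M5
G0 X37.306 Y67.718
M3 S466
G1 X70.710 Y77.528 F1803
G1 X95.908 Y53.504 F1803
G1 X87.702 Y19.670 F1803
G1 X54.298 Y9.860 F1803
G1 X29.100 Y33.884 F1803
G1 X37.306 Y67.718 F1803
M5
G0 X61.810 Y255.946
M3 S702
G1 X65.470 Y239.247 F1109
G1 X56.250 Y224.850 F1109
G1 X39.551 Y221.190 F1109
G1 X25.154 Y230.410 F1109
G1 X21.494 Y247.109 F1109
G1 X30.714 Y261.506 F1109
G1 X47.413 Y265.166 F1109
G1 X61.810 Y255.946 F1109
M5
G0 X0.000 Y0.000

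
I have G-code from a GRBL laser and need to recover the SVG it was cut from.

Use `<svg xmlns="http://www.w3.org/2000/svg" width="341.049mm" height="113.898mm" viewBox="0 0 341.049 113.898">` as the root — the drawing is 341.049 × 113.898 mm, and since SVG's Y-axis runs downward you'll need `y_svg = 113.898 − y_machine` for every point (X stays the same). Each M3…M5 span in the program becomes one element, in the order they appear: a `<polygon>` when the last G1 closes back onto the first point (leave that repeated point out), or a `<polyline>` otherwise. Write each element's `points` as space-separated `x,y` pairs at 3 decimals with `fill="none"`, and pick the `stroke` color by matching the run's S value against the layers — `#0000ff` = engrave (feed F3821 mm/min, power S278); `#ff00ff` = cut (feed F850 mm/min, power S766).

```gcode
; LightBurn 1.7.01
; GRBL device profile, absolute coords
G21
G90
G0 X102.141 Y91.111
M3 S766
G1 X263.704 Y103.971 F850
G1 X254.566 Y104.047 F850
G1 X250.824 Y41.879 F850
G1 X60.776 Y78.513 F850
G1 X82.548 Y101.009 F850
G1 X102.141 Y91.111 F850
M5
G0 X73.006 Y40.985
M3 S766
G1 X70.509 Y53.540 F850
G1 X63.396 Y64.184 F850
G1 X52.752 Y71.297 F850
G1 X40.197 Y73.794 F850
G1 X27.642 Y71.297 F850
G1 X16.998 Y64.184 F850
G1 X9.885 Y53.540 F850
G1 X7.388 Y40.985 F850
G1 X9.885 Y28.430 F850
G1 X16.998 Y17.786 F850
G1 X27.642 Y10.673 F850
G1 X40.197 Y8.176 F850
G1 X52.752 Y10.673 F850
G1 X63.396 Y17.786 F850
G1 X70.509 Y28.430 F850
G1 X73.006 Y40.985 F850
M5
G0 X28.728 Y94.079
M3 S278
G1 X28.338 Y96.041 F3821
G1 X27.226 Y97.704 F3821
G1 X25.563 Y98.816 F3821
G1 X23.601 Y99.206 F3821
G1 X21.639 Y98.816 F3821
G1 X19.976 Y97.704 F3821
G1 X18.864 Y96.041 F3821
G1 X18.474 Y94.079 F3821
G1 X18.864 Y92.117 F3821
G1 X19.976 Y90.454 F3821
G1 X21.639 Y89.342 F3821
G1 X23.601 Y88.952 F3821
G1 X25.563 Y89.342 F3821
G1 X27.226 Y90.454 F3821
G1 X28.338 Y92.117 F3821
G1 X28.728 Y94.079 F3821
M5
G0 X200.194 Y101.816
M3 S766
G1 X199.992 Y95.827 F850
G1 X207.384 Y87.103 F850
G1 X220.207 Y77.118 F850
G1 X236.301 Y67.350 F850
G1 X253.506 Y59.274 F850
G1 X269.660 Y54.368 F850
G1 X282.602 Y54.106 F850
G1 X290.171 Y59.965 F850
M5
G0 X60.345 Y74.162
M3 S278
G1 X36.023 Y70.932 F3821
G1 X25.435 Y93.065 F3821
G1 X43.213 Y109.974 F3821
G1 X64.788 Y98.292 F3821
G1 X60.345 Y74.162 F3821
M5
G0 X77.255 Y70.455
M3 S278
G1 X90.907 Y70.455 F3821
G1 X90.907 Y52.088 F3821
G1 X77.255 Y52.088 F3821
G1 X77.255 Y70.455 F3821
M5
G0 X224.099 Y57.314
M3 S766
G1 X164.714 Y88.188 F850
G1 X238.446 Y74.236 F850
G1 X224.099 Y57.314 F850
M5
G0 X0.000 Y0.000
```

<svg xmlns="http://www.w3.org/2000/svg" width="341.049mm" height="113.898mm" viewBox="0 0 341.049 113.898">
  <polygon points="102.141,22.787 263.704,9.927 254.566,9.851 250.824,72.019 60.776,35.385 82.548,12.889" fill="none" stroke="#ff00ff"/>
  <polygon points="73.006,72.913 70.509,60.358 63.396,49.714 52.752,42.601 40.197,40.104 27.642,42.601 16.998,49.714 9.885,60.358 7.388,72.913 9.885,85.468 16.998,96.112 27.642,103.225 40.197,105.722 52.752,103.225 63.396,96.112 70.509,85.468" fill="none" stroke="#ff00ff"/>
  <polygon points="28.728,19.819 28.338,17.857 27.226,16.194 25.563,15.082 23.601,14.692 21.639,15.082 19.976,16.194 18.864,17.857 18.474,19.819 18.864,21.781 19.976,23.444 21.639,24.556 23.601,24.946 25.563,24.556 27.226,23.444 28.338,21.781" fill="none" stroke="#0000ff"/>
  <polyline points="200.194,12.082 199.992,18.071 207.384,26.795 220.207,36.780 236.301,46.548 253.506,54.624 269.660,59.530 282.602,59.792 290.171,53.933" fill="none" stroke="#ff00ff"/>
  <polygon points="60.345,39.736 36.023,42.966 25.435,20.833 43.213,3.924 64.788,15.606" fill="none" stroke="#0000ff"/>
  <polygon points="77.255,43.443 90.907,43.443 90.907,61.810 77.255,61.810" fill="none" stroke="#0000ff"/>
  <polygon points="224.099,56.584 164.714,25.710 238.446,39.662" fill="none" stroke="#ff00ff"/>
</svg>

Each laser-on run becomes one SVG element. Flip Y back into SVG space with y_svg = 113.898 − y_machine.

Run 1: power S766 maps to stroke `#ff00ff` (cut). The run returns to its start, so emit a `<polygon>` with points (Y-flipped): 102.141,22.787 263.704,9.927 254.566,9.851 250.824,72.019 60.776,35.385 82.548,12.889.

Run 2: the run's S766 means `#ff00ff` (cut). The run returns to its start, so emit a `<polygon>` with points (Y-flipped): 73.006,72.913 70.509,60.358 63.396,49.714 52.752,42.601 40.197,40.104 27.642,42.601 16.998,49.714 9.885,60.358 7.388,72.913 9.885,85.468 16.998,96.112 27.642,103.225 40.197,105.722 52.752,103.225 63.396,96.112 70.509,85.468.

Run 3: power S278 maps to stroke `#0000ff` (engrave). The run returns to its start, so emit a `<polygon>` with points (Y-flipped): 28.728,19.819 28.338,17.857 27.226,16.194 25.563,15.082 23.601,14.692 21.639,15.082 19.976,16.194 18.864,17.857 18.474,19.819 18.864,21.781 19.976,23.444 21.639,24.556 23.601,24.946 25.563,24.556 27.226,23.444 28.338,21.781.

Run 4: the run's S766 means `#ff00ff` (cut). The run is open, so emit a `<polyline>` with points (Y-flipped): 200.194,12.082 199.992,18.071 207.384,26.795 220.207,36.780 236.301,46.548 253.506,54.624 269.660,59.530 282.602,59.792 290.171,53.933.

Run 5: the run's S278 means `#0000ff` (engrave). The run returns to its start, so emit a `<polygon>` with points (Y-flipped): 60.345,39.736 36.023,42.966 25.435,20.833 43.213,3.924 64.788,15.606.

Run 6: the run's S278 means `#0000ff` (engrave). The run returns to its start, so emit a `<polygon>` with points (Y-flipped): 77.255,43.443 90.907,43.443 90.907,61.810 77.255,61.810.

Run 7: the run's S766 means `#ff00ff` (cut). The run returns to its start, so emit a `<polygon>` with points (Y-flipped): 224.099,56.584 164.714,25.710 238.446,39.662.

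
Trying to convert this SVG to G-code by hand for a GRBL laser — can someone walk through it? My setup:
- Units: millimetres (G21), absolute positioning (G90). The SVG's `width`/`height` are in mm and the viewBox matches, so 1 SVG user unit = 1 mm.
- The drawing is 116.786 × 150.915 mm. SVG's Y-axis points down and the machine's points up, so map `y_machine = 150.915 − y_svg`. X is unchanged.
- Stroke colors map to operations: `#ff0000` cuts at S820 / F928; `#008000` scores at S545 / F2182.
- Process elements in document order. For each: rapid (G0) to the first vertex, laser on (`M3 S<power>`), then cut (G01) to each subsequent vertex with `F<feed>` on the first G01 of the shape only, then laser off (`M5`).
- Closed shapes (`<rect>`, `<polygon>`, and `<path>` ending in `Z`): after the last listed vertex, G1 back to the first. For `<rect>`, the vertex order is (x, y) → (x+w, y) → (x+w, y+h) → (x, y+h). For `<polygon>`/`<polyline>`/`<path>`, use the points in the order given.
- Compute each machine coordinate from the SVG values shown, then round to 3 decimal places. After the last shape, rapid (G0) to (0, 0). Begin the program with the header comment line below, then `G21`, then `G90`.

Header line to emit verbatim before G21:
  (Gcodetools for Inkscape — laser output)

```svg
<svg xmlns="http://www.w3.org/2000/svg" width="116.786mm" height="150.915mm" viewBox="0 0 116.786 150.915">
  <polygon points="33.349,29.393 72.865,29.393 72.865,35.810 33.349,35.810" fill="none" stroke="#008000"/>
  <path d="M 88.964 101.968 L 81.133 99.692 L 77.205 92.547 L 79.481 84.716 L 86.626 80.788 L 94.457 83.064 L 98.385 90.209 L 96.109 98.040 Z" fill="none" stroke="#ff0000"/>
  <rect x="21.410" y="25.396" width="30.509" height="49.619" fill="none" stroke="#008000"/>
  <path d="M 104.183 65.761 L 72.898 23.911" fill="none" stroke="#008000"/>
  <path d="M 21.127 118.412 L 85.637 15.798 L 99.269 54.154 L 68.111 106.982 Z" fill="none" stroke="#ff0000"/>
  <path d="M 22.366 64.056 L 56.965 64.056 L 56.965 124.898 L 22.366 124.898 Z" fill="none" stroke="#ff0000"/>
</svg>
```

(Gcodetools for Inkscape — laser output)
G21
G90
G0 X33.349 Y121.522
M3 S545
G01 X72.865 Y121.522 F2182
G01 X72.865 Y115.105
G01 X33.349 Y115.105
G01 X33.349 Y121.522
M5
G0 X88.964 Y48.947
M3 S820
G01 X81.133 Y51.223 F928
G01 X77.205 Y58.368
G01 X79.481 Y66.199
G01 X86.626 Y70.127
G01 X94.457 Y67.851
G01 X98.385 Y60.706
G01 X96.109 Y52.875
G01 X88.964 Y48.947
M5
G0 X21.410 Y125.519
M3 S545
G01 X51.919 Y125.519 F2182
G01 X51.919 Y75.900
G01 X21.410 Y75.900
G01 X21.410 Y125.519
M5
G0 X104.183 Y85.154
M3 S545
G01 X72.898 Y127.004 F2182
M5
G0 X21.127 Y32.503
M3 S820
G01 X85.637 Y135.117 F928
G01 X99.269 Y96.761
G01 X68.111 Y43.933
G01 X21.127 Y32.503
M5
G0 X22.366 Y86.859
M3 S820
G01 X56.965 Y86.859 F928
G01 X56.965 Y26.017
G01 X22.366 Y26.017
G01 X22.366 Y86.859
M5
G0 X0.000 Y0.000

1 u = 1 mm; y_m = 150.915 − y.

[1] `<polygon>` rectangle, #008000→score S545 F2182: (33.349,121.522) → (72.865,121.522) → (72.865,115.105) → (33.349,115.105) → (33.349,121.522) (closed)

[2] `<path>` regular polygon, #ff0000→cut S820 F928: (88.964,48.947) → (81.133,51.223) → (77.205,58.368) → (79.481,66.199) → (86.626,70.127) → (94.457,67.851) → (98.385,60.706) → (96.109,52.875) → (88.964,48.947) (closed)

[3] `<rect>` rectangle, #008000→score S545 F2182: (21.410,125.519) → (51.919,125.519) → (51.919,75.900) → (21.410,75.900) → (21.410,125.519) (closed)

[4] `<path>` line segment, #008000→score S545 F2182: (104.183,85.154) → (72.898,127.004)

[5] `<path>` closed polygon, #ff0000→cut S820 F928: (21.127,32.503) → (85.637,135.117) → (99.269,96.761) → (68.111,43.933) → (21.127,32.503) (closed)

[6] `<path>` rectangle, #ff0000→cut S820 F928: (22.366,86.859) → (56.965,86.859) → (56.965,26.017) → (22.366,26.017) → (22.366,86.859) (closed)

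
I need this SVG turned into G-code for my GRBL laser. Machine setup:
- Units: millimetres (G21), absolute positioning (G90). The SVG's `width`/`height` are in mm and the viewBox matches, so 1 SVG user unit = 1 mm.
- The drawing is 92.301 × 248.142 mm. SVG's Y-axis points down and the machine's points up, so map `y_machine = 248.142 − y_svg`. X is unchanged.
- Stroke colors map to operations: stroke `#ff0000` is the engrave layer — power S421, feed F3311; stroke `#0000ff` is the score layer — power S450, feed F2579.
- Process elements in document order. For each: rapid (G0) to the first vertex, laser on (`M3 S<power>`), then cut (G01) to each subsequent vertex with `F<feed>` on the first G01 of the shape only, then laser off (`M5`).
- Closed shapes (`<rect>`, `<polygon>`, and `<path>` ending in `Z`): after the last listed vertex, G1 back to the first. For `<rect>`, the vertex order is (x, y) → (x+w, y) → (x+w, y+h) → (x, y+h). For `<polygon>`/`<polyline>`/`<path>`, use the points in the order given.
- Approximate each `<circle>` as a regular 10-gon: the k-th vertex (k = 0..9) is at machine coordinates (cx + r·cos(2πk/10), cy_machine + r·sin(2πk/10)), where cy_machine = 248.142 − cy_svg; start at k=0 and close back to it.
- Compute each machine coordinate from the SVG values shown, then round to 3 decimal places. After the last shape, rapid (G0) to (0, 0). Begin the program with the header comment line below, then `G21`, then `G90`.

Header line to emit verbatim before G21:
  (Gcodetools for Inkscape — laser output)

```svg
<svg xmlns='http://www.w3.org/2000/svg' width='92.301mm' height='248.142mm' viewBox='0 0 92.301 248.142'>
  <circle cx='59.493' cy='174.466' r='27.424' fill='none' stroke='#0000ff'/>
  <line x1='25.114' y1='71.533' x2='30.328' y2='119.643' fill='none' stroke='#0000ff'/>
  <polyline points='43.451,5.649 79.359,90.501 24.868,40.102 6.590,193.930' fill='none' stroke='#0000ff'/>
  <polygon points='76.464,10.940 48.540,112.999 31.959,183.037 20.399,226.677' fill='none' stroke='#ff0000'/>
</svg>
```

(Gcodetools for Inkscape — laser output)
G21
G90
G0 X86.917 Y73.676
M3 S450
G01 X81.679 Y89.795 F2579
G01 X67.967 Y99.758
G01 X51.019 Y99.758
G01 X37.307 Y89.795
G01 X32.069 Y73.676
G01 X37.307 Y57.557
G01 X51.019 Y47.594
G01 X67.967 Y47.594
G01 X81.679 Y57.557
G01 X86.917 Y73.676
M5
G0 X25.114 Y176.609
M3 S450
G01 X30.328 Y128.499 F2579
M5
G0 X43.451 Y242.493
M3 S450
G01 X79.359 Y157.641 F2579
G01 X24.868 Y208.040
G01 X6.590 Y54.212
M5
G0 X76.464 Y237.202
M3 S421
G01 X48.540 Y135.143 F3311
G01 X31.959 Y65.105
G01 X20.399 Y21.465
G01 X76.464 Y237.202
M5
G0 X0.000 Y0.000

1 u = 1 mm; y_m = 248.142 − y.

[1] `<circle>` circle, #0000ff→score S450 F2579: (86.917,73.676) → (81.679,89.795) → (67.967,99.758) → (51.019,99.758) → (37.307,89.795) → (32.069,73.676) → (37.307,57.557) → (51.019,47.594) → (67.967,47.594) → (81.679,57.557) → (86.917,73.676) (closed)

[2] `<line>` line segment, #0000ff→score S450 F2579: (25.114,176.609) → (30.328,128.499)

[3] `<polyline>` open polyline, #0000ff→score S450 F2579: (43.451,242.493) → (79.359,157.641) → (24.868,208.040) → (6.590,54.212)

[4] `<polygon>` closed polygon, #ff0000→engrave S421 F3311: (76.464,237.202) → (48.540,135.143) → (31.959,65.105) → (20.399,21.465) → (76.464,237.202) (closed)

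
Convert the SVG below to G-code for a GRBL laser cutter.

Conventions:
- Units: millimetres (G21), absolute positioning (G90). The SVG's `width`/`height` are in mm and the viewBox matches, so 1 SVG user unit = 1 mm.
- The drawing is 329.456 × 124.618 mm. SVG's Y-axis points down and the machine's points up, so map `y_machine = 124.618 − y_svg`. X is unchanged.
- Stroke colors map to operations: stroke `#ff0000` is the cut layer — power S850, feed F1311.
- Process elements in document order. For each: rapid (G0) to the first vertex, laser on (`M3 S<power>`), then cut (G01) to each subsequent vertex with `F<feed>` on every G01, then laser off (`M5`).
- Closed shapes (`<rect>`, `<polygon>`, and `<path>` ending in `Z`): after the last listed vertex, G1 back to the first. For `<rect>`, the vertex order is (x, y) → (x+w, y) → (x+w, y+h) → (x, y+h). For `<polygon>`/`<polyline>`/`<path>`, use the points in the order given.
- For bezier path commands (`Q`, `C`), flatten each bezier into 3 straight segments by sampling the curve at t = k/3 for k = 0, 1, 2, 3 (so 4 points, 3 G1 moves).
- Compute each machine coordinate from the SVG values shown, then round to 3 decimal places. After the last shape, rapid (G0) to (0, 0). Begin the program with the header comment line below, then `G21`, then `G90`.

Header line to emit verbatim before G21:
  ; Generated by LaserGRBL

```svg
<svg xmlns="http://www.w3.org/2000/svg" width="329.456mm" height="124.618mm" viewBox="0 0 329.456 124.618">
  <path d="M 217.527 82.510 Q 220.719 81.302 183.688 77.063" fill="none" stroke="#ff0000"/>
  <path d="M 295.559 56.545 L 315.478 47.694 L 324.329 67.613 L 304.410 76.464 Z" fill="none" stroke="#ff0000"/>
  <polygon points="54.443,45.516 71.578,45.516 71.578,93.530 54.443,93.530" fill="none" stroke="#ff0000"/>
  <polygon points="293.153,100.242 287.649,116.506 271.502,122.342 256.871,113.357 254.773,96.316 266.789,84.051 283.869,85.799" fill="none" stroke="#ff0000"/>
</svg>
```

Since the viewBox matches the mm dimensions, user units are millimetres directly. The only transform is the Y-flip y_m = 124.618 − y_svg.

Shape 1 is a quadratic bezier drawn with `<path>`. Its stroke #ff0000 means cut at S850, F1311. After flipping Y the toolpath is (217.527,42.108) → (215.186,43.250) → (203.906,45.066) → (183.688,47.555).

Shape 2 is a regular polygon drawn with `<path>`. Its stroke #ff0000 means cut at S850, F1311. After flipping Y the toolpath is (295.559,68.073) → (315.478,76.924) → (324.329,57.005) → (304.410,48.154) → (295.559,68.073), returning to the start.

Shape 3 is a rectangle drawn with `<polygon>`. Its stroke #ff0000 means cut at S850, F1311. After flipping Y the toolpath is (54.443,79.102) → (71.578,79.102) → (71.578,31.088) → (54.443,31.088) → (54.443,79.102), returning to the start.

Shape 4 is a regular polygon drawn with `<polygon>`. Its stroke #ff0000 means cut at S850, F1311. After flipping Y the toolpath is (293.153,24.376) → (287.649,8.112) → (271.502,2.276) → (256.871,11.261) → (254.773,28.302) → (266.789,40.567) → (283.869,38.819) → (293.153,24.376), returning to the start.

; Generated by LaserGRBL
G21
G90
G0 X217.527 Y42.108
M3 S850
G01 X215.186 Y43.250 F1311
G01 X203.906 Y45.066 F1311
G01 X183.688 Y47.555 F1311
M5
G0 X295.559 Y68.073
M3 S850
G01 X315.478 Y76.924 F1311
G01 X324.329 Y57.005 F1311
G01 X304.410 Y48.154 F1311
G01 X295.559 Y68.073 F1311
M5
G0 X54.443 Y79.102
M3 S850
G01 X71.578 Y79.102 F1311
G01 X71.578 Y31.088 F1311
G01 X54.443 Y31.088 F1311
G01 X54.443 Y79.102 F1311
M5
G0 X293.153 Y24.376
M3 S850
G01 X287.649 Y8.112 F1311
G01 X271.502 Y2.276 F1311
G01 X256.871 Y11.261 F1311
G01 X254.773 Y28.302 F1311
G01 X266.789 Y40.567 F1311
G01 X283.869 Y38.819 F1311
G01 X293.153 Y24.376 F1311
M5
G0 X0.000 Y0.000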